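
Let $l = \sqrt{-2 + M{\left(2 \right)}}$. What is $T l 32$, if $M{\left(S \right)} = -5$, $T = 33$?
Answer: $1056 i \sqrt{7} \approx 2793.9 i$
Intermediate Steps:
$l = i \sqrt{7}$ ($l = \sqrt{-2 - 5} = \sqrt{-7} = i \sqrt{7} \approx 2.6458 i$)
$T l 32 = 33 i \sqrt{7} \cdot 32 = 1056 i \sqrt{7}$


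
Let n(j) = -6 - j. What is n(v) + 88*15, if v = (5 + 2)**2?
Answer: 1265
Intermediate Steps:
v = 49 (v = 7**2 = 49)
n(v) + 88*15 = (-6 - 1*49) + 88*15 = (-6 - 49) + 1320 = -55 + 1320 = 1265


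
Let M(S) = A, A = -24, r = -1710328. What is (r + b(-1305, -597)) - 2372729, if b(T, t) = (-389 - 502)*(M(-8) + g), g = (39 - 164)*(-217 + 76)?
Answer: -19765548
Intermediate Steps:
M(S) = -24
g = 17625 (g = -125*(-141) = 17625)
b(T, t) = -15682491 (b(T, t) = (-389 - 502)*(-24 + 17625) = -891*17601 = -15682491)
(r + b(-1305, -597)) - 2372729 = (-1710328 - 15682491) - 2372729 = -17392819 - 2372729 = -19765548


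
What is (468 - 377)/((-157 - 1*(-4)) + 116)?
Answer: -91/37 ≈ -2.4595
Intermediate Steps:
(468 - 377)/((-157 - 1*(-4)) + 116) = 91/((-157 + 4) + 116) = 91/(-153 + 116) = 91/(-37) = 91*(-1/37) = -91/37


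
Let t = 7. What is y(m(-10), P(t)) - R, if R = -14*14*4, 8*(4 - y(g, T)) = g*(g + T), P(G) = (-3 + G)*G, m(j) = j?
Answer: 1621/2 ≈ 810.50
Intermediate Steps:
P(G) = G*(-3 + G)
y(g, T) = 4 - g*(T + g)/8 (y(g, T) = 4 - g*(g + T)/8 = 4 - g*(T + g)/8)
R = -784 (R = -196*4 = -784)
y(m(-10), P(t)) - R = (4 - ⅛*(-10)² - ⅛*7*(-3 + 7)*(-10)) - 1*(-784) = (4 - ⅛*100 - ⅛*7*4*(-10)) + 784 = (4 - 25/2 - ⅛*28*(-10)) + 784 = (4 - 25/2 + 35) + 784 = 53/2 + 784 = 1621/2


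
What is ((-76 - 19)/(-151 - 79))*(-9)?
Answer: -171/46 ≈ -3.7174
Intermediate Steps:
((-76 - 19)/(-151 - 79))*(-9) = -95/(-230)*(-9) = -95*(-1/230)*(-9) = (19/46)*(-9) = -171/46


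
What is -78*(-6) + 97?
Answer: 565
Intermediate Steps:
-78*(-6) + 97 = 468 + 97 = 565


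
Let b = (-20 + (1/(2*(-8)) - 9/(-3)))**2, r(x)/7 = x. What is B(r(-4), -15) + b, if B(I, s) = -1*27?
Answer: 67617/256 ≈ 264.13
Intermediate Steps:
r(x) = 7*x
B(I, s) = -27
b = 74529/256 (b = (-20 + ((1/2)*(-1/8) - 9*(-1/3)))**2 = (-20 + (-1/16 + 3))**2 = (-20 + 47/16)**2 = (-273/16)**2 = 74529/256 ≈ 291.13)
B(r(-4), -15) + b = -27 + 74529/256 = 67617/256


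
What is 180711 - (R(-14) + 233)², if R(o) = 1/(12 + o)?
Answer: 506619/4 ≈ 1.2665e+5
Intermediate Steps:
180711 - (R(-14) + 233)² = 180711 - (1/(12 - 14) + 233)² = 180711 - (1/(-2) + 233)² = 180711 - (-½ + 233)² = 180711 - (465/2)² = 180711 - 1*216225/4 = 180711 - 216225/4 = 506619/4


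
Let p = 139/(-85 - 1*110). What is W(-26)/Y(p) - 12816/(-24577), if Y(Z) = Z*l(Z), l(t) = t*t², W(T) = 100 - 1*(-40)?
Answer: 4979810178628956/9174619684657 ≈ 542.78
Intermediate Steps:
W(T) = 140 (W(T) = 100 + 40 = 140)
l(t) = t³
p = -139/195 (p = 139/(-85 - 110) = 139/(-195) = 139*(-1/195) = -139/195 ≈ -0.71282)
Y(Z) = Z⁴ (Y(Z) = Z*Z³ = Z⁴)
W(-26)/Y(p) - 12816/(-24577) = 140/((-139/195)⁴) - 12816/(-24577) = 140/(373301041/1445900625) - 12816*(-1/24577) = 140*(1445900625/373301041) + 12816/24577 = 202426087500/373301041 + 12816/24577 = 4979810178628956/9174619684657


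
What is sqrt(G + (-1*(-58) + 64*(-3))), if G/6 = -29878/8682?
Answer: 12*I*sqrt(2248638)/1447 ≈ 12.436*I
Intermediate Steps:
G = -29878/1447 (G = 6*(-29878/8682) = 6*(-29878*1/8682) = 6*(-14939/4341) = -29878/1447 ≈ -20.648)
sqrt(G + (-1*(-58) + 64*(-3))) = sqrt(-29878/1447 + (-1*(-58) + 64*(-3))) = sqrt(-29878/1447 + (58 - 192)) = sqrt(-29878/1447 - 134) = sqrt(-223776/1447) = 12*I*sqrt(2248638)/1447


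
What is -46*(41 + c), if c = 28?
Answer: -3174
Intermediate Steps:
-46*(41 + c) = -46*(41 + 28) = -46*69 = -3174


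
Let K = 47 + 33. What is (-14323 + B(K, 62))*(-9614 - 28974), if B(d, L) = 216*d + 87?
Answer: -117461872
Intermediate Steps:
K = 80
B(d, L) = 87 + 216*d
(-14323 + B(K, 62))*(-9614 - 28974) = (-14323 + (87 + 216*80))*(-9614 - 28974) = (-14323 + (87 + 17280))*(-38588) = (-14323 + 17367)*(-38588) = 3044*(-38588) = -117461872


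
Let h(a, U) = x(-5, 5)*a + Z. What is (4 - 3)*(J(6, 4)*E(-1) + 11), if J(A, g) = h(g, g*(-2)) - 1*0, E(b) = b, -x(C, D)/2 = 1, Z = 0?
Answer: 19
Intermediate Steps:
x(C, D) = -2 (x(C, D) = -2*1 = -2)
h(a, U) = -2*a (h(a, U) = -2*a + 0 = -2*a)
J(A, g) = -2*g (J(A, g) = -2*g - 1*0 = -2*g + 0 = -2*g)
(4 - 3)*(J(6, 4)*E(-1) + 11) = (4 - 3)*(-2*4*(-1) + 11) = 1*(-8*(-1) + 11) = 1*(8 + 11) = 1*19 = 19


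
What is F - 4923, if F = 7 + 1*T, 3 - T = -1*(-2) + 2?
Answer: -4917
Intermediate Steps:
T = -1 (T = 3 - (-1*(-2) + 2) = 3 - (2 + 2) = 3 - 1*4 = 3 - 4 = -1)
F = 6 (F = 7 + 1*(-1) = 7 - 1 = 6)
F - 4923 = 6 - 4923 = -4917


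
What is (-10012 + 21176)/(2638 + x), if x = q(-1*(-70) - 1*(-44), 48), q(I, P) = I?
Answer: 2791/688 ≈ 4.0567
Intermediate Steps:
x = 114 (x = -1*(-70) - 1*(-44) = 70 + 44 = 114)
(-10012 + 21176)/(2638 + x) = (-10012 + 21176)/(2638 + 114) = 11164/2752 = 11164*(1/2752) = 2791/688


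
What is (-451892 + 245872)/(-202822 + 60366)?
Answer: 51505/35614 ≈ 1.4462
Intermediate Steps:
(-451892 + 245872)/(-202822 + 60366) = -206020/(-142456) = -206020*(-1/142456) = 51505/35614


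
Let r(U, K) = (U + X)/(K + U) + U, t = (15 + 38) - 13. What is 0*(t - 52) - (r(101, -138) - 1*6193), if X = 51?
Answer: 225556/37 ≈ 6096.1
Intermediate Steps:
t = 40 (t = 53 - 13 = 40)
r(U, K) = U + (51 + U)/(K + U) (r(U, K) = (U + 51)/(K + U) + U = (51 + U)/(K + U) + U = U + (51 + U)/(K + U))
0*(t - 52) - (r(101, -138) - 1*6193) = 0*(40 - 52) - ((51 + 101 + 101² - 138*101)/(-138 + 101) - 1*6193) = 0*(-12) - ((51 + 101 + 10201 - 13938)/(-37) - 6193) = 0 - (-1/37*(-3585) - 6193) = 0 - (3585/37 - 6193) = 0 - 1*(-225556/37) = 0 + 225556/37 = 225556/37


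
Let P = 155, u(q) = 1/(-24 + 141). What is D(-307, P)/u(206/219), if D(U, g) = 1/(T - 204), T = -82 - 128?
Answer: -13/46 ≈ -0.28261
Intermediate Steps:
T = -210
u(q) = 1/117
D(U, g) = -1/414 (D(U, g) = 1/(-210 - 204) = 1/(-414) = -1/414)
D(-307, P)/u(206/219) = -1/(414*1/117) = -1/414*117 = -13/46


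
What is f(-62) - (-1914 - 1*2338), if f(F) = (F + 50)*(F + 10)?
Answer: 4876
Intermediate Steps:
f(F) = (10 + F)*(50 + F) (f(F) = (50 + F)*(10 + F) = (10 + F)*(50 + F))
f(-62) - (-1914 - 1*2338) = (500 + (-62)² + 60*(-62)) - (-1914 - 1*2338) = (500 + 3844 - 3720) - (-1914 - 2338) = 624 - 1*(-4252) = 624 + 4252 = 4876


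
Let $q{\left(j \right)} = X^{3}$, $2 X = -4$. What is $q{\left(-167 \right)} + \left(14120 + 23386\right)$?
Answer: $37498$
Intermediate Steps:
$X = -2$ ($X = \frac{1}{2} \left(-4\right) = -2$)
$q{\left(j \right)} = -8$ ($q{\left(j \right)} = \left(-2\right)^{3} = -8$)
$q{\left(-167 \right)} + \left(14120 + 23386\right) = -8 + \left(14120 + 23386\right) = -8 + 37506 = 37498$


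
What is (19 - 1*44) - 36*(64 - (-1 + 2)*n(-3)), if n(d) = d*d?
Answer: -2005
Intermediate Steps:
n(d) = d²
(19 - 1*44) - 36*(64 - (-1 + 2)*n(-3)) = (19 - 1*44) - 36*(64 - (-1 + 2)*(-3)²) = (19 - 44) - 36*(64 - 9) = -25 - 36*(64 - 1*9) = -25 - 36*(64 - 9) = -25 - 36*55 = -25 - 1980 = -2005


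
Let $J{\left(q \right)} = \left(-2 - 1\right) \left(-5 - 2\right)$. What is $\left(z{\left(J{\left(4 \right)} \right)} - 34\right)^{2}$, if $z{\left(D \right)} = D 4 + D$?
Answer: $5041$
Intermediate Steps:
$J{\left(q \right)} = 21$ ($J{\left(q \right)} = \left(-3\right) \left(-7\right) = 21$)
$z{\left(D \right)} = 5 D$ ($z{\left(D \right)} = 4 D + D = 5 D$)
$\left(z{\left(J{\left(4 \right)} \right)} - 34\right)^{2} = \left(5 \cdot 21 - 34\right)^{2} = \left(105 - 34\right)^{2} = 71^{2} = 5041$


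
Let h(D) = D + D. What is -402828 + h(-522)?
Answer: -403872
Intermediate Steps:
h(D) = 2*D
-402828 + h(-522) = -402828 + 2*(-522) = -402828 - 1044 = -403872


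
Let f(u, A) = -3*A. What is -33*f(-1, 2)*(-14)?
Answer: -2772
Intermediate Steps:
-33*f(-1, 2)*(-14) = -(-99)*2*(-14) = -33*(-6)*(-14) = 198*(-14) = -2772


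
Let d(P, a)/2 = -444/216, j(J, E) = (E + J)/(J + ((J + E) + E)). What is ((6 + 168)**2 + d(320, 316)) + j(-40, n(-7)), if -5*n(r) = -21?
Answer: 544903/18 ≈ 30272.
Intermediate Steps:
n(r) = 21/5 (n(r) = -1/5*(-21) = 21/5)
j(J, E) = (E + J)/(2*E + 2*J) (j(J, E) = (E + J)/(J + ((E + J) + E)) = (E + J)/(J + (J + 2*E)) = (E + J)/(2*E + 2*J))
d(P, a) = -37/9 (d(P, a) = 2*(-444/216) = 2*(-444*1/216) = 2*(-37/18) = -37/9)
((6 + 168)**2 + d(320, 316)) + j(-40, n(-7)) = ((6 + 168)**2 - 37/9) + 1/2 = (174**2 - 37/9) + 1/2 = (30276 - 37/9) + 1/2 = 272447/9 + 1/2 = 544903/18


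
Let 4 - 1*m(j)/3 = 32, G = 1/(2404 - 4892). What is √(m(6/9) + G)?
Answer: I*√129993646/1244 ≈ 9.1652*I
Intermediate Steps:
G = -1/2488 (G = 1/(-2488) = -1/2488 ≈ -0.00040193)
m(j) = -84 (m(j) = 12 - 3*32 = 12 - 96 = -84)
√(m(6/9) + G) = √(-84 - 1/2488) = √(-208993/2488) = I*√129993646/1244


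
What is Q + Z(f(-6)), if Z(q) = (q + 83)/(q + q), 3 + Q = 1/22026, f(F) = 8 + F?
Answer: 803951/44052 ≈ 18.250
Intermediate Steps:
Q = -66077/22026 (Q = -3 + 1/22026 = -66077/22026 ≈ -3.0000)
Z(q) = (83 + q)/(2*q) (Z(q) = (83 + q)/((2*q)) = (83 + q)*(1/(2*q)) = (83 + q)/(2*q))
Q + Z(f(-6)) = -66077/22026 + (83 + (8 - 6))/(2*(8 - 6)) = -66077/22026 + (½)*(83 + 2)/2 = -66077/22026 + (½)*(½)*85 = -66077/22026 + 85/4 = 803951/44052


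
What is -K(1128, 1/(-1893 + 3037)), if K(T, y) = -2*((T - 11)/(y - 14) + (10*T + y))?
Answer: 205200842703/9160580 ≈ 22400.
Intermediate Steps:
K(T, y) = -20*T - 2*y - 2*(-11 + T)/(-14 + y) (K(T, y) = -2*((-11 + T)/(-14 + y) + (y + 10*T)) = -2*(y + 10*T + (-11 + T)/(-14 + y)) = -20*T - 2*y - 2*(-11 + T)/(-14 + y))
-K(1128, 1/(-1893 + 3037)) = -2*(11 - (1/(-1893 + 3037))² + 14/(-1893 + 3037) + 139*1128 - 10*1128/(-1893 + 3037))/(-14 + 1/(-1893 + 3037)) = -2*(11 - (1/1144)² + 14/1144 + 156792 - 10*1128/1144)/(-14 + 1/1144) = -2*(11 - (1/1144)² + 14*(1/1144) + 156792 - 10*1128*1/1144)/(-14 + 1/1144) = -2*(11 - 1*1/1308736 + 7/572 + 156792 - 1410/143)/(-16015/1144) = -2*(-1144)*(11 - 1/1308736 + 7/572 + 156792 - 1410/143)/16015 = -2*(-1144)*205200842703/(16015*1308736) = -1*(-205200842703/9160580) = 205200842703/9160580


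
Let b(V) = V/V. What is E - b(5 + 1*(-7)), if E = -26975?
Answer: -26976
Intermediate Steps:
b(V) = 1
E - b(5 + 1*(-7)) = -26975 - 1*1 = -26975 - 1 = -26976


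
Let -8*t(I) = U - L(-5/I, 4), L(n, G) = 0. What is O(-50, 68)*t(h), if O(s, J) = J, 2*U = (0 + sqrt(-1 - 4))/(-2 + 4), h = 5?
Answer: -17*I*sqrt(5)/8 ≈ -4.7516*I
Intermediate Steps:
U = I*sqrt(5)/4 (U = ((0 + sqrt(-1 - 4))/(-2 + 4))/2 = ((0 + sqrt(-5))/2)/2 = ((0 + I*sqrt(5))*(1/2))/2 = ((I*sqrt(5))*(1/2))/2 = (I*sqrt(5)/2)/2 = I*sqrt(5)/4 ≈ 0.55902*I)
t(I) = -I*sqrt(5)/32 (t(I) = -(I*sqrt(5)/4 - 1*0)/8 = -(I*sqrt(5)/4 + 0)/8 = -I*sqrt(5)/32)
O(-50, 68)*t(h) = 68*(-I*sqrt(5)/32) = -17*I*sqrt(5)/8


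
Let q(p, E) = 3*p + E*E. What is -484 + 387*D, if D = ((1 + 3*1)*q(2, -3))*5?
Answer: 115616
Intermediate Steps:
q(p, E) = E**2 + 3*p (q(p, E) = 3*p + E**2 = E**2 + 3*p)
D = 300 (D = ((1 + 3*1)*((-3)**2 + 3*2))*5 = ((1 + 3)*(9 + 6))*5 = (4*15)*5 = 60*5 = 300)
-484 + 387*D = -484 + 387*300 = -484 + 116100 = 115616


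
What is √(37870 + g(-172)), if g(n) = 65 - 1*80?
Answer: √37855 ≈ 194.56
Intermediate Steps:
g(n) = -15 (g(n) = 65 - 80 = -15)
√(37870 + g(-172)) = √(37870 - 15) = √37855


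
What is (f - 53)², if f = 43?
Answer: 100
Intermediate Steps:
(f - 53)² = (43 - 53)² = (-10)² = 100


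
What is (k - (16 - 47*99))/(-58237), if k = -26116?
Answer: 21479/58237 ≈ 0.36882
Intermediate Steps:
(k - (16 - 47*99))/(-58237) = (-26116 - (16 - 47*99))/(-58237) = (-26116 - (16 - 4653))*(-1/58237) = (-26116 - 1*(-4637))*(-1/58237) = (-26116 + 4637)*(-1/58237) = -21479*(-1/58237) = 21479/58237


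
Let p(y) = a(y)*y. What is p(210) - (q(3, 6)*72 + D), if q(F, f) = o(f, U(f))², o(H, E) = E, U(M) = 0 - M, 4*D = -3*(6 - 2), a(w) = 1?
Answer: -2379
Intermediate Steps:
D = -3 (D = (-3*(6 - 2))/4 = (-3*4)/4 = (¼)*(-12) = -3)
U(M) = -M
q(F, f) = f² (q(F, f) = (-f)² = f²)
p(y) = y (p(y) = 1*y = y)
p(210) - (q(3, 6)*72 + D) = 210 - (6²*72 - 3) = 210 - (36*72 - 3) = 210 - (2592 - 3) = 210 - 1*2589 = 210 - 2589 = -2379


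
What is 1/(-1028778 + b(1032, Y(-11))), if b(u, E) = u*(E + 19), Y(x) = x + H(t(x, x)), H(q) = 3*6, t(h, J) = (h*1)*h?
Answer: -1/1001946 ≈ -9.9806e-7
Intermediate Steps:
t(h, J) = h² (t(h, J) = h*h = h²)
H(q) = 18
Y(x) = 18 + x (Y(x) = x + 18 = 18 + x)
b(u, E) = u*(19 + E)
1/(-1028778 + b(1032, Y(-11))) = 1/(-1028778 + 1032*(19 + (18 - 11))) = 1/(-1028778 + 1032*(19 + 7)) = 1/(-1028778 + 1032*26) = 1/(-1028778 + 26832) = 1/(-1001946) = -1/1001946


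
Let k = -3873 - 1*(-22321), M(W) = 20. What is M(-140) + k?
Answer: 18468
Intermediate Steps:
k = 18448 (k = -3873 + 22321 = 18448)
M(-140) + k = 20 + 18448 = 18468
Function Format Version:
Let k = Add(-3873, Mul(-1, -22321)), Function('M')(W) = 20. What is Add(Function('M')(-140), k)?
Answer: 18468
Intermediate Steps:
k = 18448 (k = Add(-3873, 22321) = 18448)
Add(Function('M')(-140), k) = Add(20, 18448) = 18468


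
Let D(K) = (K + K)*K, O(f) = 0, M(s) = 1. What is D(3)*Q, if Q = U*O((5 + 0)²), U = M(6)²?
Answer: 0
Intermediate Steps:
U = 1 (U = 1² = 1)
Q = 0 (Q = 1*0 = 0)
D(K) = 2*K² (D(K) = (2*K)*K = 2*K²)
D(3)*Q = (2*3²)*0 = (2*9)*0 = 18*0 = 0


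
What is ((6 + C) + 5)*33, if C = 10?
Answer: 693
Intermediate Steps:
((6 + C) + 5)*33 = ((6 + 10) + 5)*33 = (16 + 5)*33 = 21*33 = 693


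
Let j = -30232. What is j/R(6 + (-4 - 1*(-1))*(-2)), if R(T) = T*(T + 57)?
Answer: -7558/207 ≈ -36.512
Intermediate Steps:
R(T) = T*(57 + T)
j/R(6 + (-4 - 1*(-1))*(-2)) = -30232*1/((6 + (-4 - 1*(-1))*(-2))*(57 + (6 + (-4 - 1*(-1))*(-2)))) = -30232*1/((6 + (-4 + 1)*(-2))*(57 + (6 + (-4 + 1)*(-2)))) = -30232*1/((6 - 3*(-2))*(57 + (6 - 3*(-2)))) = -30232*1/((6 + 6)*(57 + (6 + 6))) = -30232*1/(12*(57 + 12)) = -30232/(12*69) = -30232/828 = -30232*1/828 = -7558/207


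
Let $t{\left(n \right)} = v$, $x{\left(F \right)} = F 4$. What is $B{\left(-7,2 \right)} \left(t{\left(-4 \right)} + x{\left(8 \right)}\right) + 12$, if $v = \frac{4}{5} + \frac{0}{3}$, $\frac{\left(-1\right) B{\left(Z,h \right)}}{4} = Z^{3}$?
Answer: $\frac{225068}{5} \approx 45014.0$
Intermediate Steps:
$B{\left(Z,h \right)} = - 4 Z^{3}$
$v = \frac{4}{5}$ ($v = 4 \cdot \frac{1}{5} + 0 \cdot \frac{1}{3} = \frac{4}{5} + 0 = \frac{4}{5} \approx 0.8$)
$x{\left(F \right)} = 4 F$
$t{\left(n \right)} = \frac{4}{5}$
$B{\left(-7,2 \right)} \left(t{\left(-4 \right)} + x{\left(8 \right)}\right) + 12 = - 4 \left(-7\right)^{3} \left(\frac{4}{5} + 4 \cdot 8\right) + 12 = \left(-4\right) \left(-343\right) \left(\frac{4}{5} + 32\right) + 12 = 1372 \cdot \frac{164}{5} + 12 = \frac{225008}{5} + 12 = \frac{225068}{5}$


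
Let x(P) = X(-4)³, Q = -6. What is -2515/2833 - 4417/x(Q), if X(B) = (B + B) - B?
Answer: 12352401/181312 ≈ 68.128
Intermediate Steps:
X(B) = B (X(B) = 2*B - B = B)
x(P) = -64 (x(P) = (-4)³ = -64)
-2515/2833 - 4417/x(Q) = -2515/2833 - 4417/(-64) = -2515*1/2833 - 4417*(-1/64) = -2515/2833 + 4417/64 = 12352401/181312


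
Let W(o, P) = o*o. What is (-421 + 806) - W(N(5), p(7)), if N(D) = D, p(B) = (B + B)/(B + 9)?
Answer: 360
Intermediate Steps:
p(B) = 2*B/(9 + B) (p(B) = (2*B)/(9 + B) = 2*B/(9 + B))
W(o, P) = o**2
(-421 + 806) - W(N(5), p(7)) = (-421 + 806) - 1*5**2 = 385 - 1*25 = 385 - 25 = 360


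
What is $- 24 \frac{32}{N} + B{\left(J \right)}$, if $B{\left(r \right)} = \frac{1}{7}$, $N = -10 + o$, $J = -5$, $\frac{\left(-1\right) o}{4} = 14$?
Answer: $\frac{907}{77} \approx 11.779$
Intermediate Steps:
$o = -56$ ($o = \left(-4\right) 14 = -56$)
$N = -66$ ($N = -10 - 56 = -66$)
$B{\left(r \right)} = \frac{1}{7}$
$- 24 \frac{32}{N} + B{\left(J \right)} = - 24 \frac{32}{-66} + \frac{1}{7} = - 24 \cdot 32 \left(- \frac{1}{66}\right) + \frac{1}{7} = \left(-24\right) \left(- \frac{16}{33}\right) + \frac{1}{7} = \frac{128}{11} + \frac{1}{7} = \frac{907}{77}$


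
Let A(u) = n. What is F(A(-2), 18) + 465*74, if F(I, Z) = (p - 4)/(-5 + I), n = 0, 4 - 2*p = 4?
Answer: 172054/5 ≈ 34411.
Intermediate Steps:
p = 0 (p = 2 - ½*4 = 2 - 2 = 0)
A(u) = 0
F(I, Z) = -4/(-5 + I) (F(I, Z) = (0 - 4)/(-5 + I) = -4/(-5 + I))
F(A(-2), 18) + 465*74 = -4/(-5 + 0) + 465*74 = -4/(-5) + 34410 = -4*(-⅕) + 34410 = ⅘ + 34410 = 172054/5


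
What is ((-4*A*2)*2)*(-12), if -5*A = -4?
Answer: 768/5 ≈ 153.60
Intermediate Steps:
A = ⅘ (A = -⅕*(-4) = ⅘ ≈ 0.80000)
((-4*A*2)*2)*(-12) = ((-4*⅘*2)*2)*(-12) = (-16/5*2*2)*(-12) = -32/5*2*(-12) = -64/5*(-12) = 768/5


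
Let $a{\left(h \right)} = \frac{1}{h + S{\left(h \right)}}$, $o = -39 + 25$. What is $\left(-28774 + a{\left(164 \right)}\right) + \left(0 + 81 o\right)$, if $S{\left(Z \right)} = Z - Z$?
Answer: $- \frac{4904911}{164} \approx -29908.0$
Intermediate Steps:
$o = -14$
$S{\left(Z \right)} = 0$
$a{\left(h \right)} = \frac{1}{h}$ ($a{\left(h \right)} = \frac{1}{h + 0} = \frac{1}{h}$)
$\left(-28774 + a{\left(164 \right)}\right) + \left(0 + 81 o\right) = \left(-28774 + \frac{1}{164}\right) + \left(0 + 81 \left(-14\right)\right) = \left(-28774 + \frac{1}{164}\right) + \left(0 - 1134\right) = - \frac{4718935}{164} - 1134 = - \frac{4904911}{164}$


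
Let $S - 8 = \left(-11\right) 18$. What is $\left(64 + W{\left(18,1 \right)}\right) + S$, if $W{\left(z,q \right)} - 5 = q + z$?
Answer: $-102$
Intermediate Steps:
$W{\left(z,q \right)} = 5 + q + z$ ($W{\left(z,q \right)} = 5 + \left(q + z\right) = 5 + q + z$)
$S = -190$ ($S = 8 - 198 = -190$)
$\left(64 + W{\left(18,1 \right)}\right) + S = \left(64 + \left(5 + 1 + 18\right)\right) - 190 = \left(64 + 24\right) - 190 = 88 - 190 = -102$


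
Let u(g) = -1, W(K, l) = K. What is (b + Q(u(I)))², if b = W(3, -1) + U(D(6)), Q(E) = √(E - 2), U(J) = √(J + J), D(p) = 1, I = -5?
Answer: (3 + √2 + I*√3)² ≈ 16.485 + 15.291*I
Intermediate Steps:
U(J) = √2*√J (U(J) = √(2*J) = √2*√J)
Q(E) = √(-2 + E)
b = 3 + √2 (b = 3 + √2*√1 = 3 + √2*1 = 3 + √2 ≈ 4.4142)
(b + Q(u(I)))² = ((3 + √2) + √(-2 - 1))² = ((3 + √2) + √(-3))² = ((3 + √2) + I*√3)² = (3 + √2 + I*√3)²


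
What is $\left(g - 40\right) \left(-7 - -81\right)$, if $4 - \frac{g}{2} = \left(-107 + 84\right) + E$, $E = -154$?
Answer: $23828$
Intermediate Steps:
$g = 362$ ($g = 8 - 2 \left(\left(-107 + 84\right) - 154\right) = 8 - 2 \left(-23 - 154\right) = 8 - -354 = 8 + 354 = 362$)
$\left(g - 40\right) \left(-7 - -81\right) = \left(362 - 40\right) \left(-7 - -81\right) = \left(362 - 40\right) \left(-7 + 81\right) = 322 \cdot 74 = 23828$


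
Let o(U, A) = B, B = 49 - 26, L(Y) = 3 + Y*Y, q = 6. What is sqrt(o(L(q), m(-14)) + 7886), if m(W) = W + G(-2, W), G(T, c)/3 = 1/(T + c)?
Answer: sqrt(7909) ≈ 88.933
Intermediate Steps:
G(T, c) = 3/(T + c)
L(Y) = 3 + Y**2
B = 23
m(W) = W + 3/(-2 + W)
o(U, A) = 23
sqrt(o(L(q), m(-14)) + 7886) = sqrt(23 + 7886) = sqrt(7909)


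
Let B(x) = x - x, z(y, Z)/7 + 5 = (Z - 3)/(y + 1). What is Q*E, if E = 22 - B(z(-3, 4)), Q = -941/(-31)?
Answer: 20702/31 ≈ 667.81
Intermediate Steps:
z(y, Z) = -35 + 7*(-3 + Z)/(1 + y) (z(y, Z) = -35 + 7*((Z - 3)/(y + 1)) = -35 + 7*((-3 + Z)/(1 + y)) = -35 + 7*(-3 + Z)/(1 + y))
Q = 941/31 (Q = -941*(-1/31) = 941/31 ≈ 30.355)
B(x) = 0
E = 22 (E = 22 - 1*0 = 22 + 0 = 22)
Q*E = (941/31)*22 = 20702/31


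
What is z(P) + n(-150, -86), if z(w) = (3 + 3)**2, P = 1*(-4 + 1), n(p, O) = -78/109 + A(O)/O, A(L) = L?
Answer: 3955/109 ≈ 36.284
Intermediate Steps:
n(p, O) = 31/109 (n(p, O) = -78/109 + O/O = -78*1/109 + 1 = -78/109 + 1 = 31/109)
P = -3 (P = 1*(-3) = -3)
z(w) = 36 (z(w) = 6**2 = 36)
z(P) + n(-150, -86) = 36 + 31/109 = 3955/109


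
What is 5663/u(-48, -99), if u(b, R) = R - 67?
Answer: -5663/166 ≈ -34.114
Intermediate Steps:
u(b, R) = -67 + R
5663/u(-48, -99) = 5663/(-67 - 99) = 5663/(-166) = 5663*(-1/166) = -5663/166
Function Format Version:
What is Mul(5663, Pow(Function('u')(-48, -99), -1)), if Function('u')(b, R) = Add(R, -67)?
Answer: Rational(-5663, 166) ≈ -34.114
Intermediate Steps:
Function('u')(b, R) = Add(-67, R)
Mul(5663, Pow(Function('u')(-48, -99), -1)) = Mul(5663, Pow(Add(-67, -99), -1)) = Mul(5663, Pow(-166, -1)) = Mul(5663, Rational(-1, 166)) = Rational(-5663, 166)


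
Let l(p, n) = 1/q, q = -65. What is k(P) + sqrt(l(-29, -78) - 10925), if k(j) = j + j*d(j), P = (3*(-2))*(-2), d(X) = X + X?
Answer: 300 + I*sqrt(46158190)/65 ≈ 300.0 + 104.52*I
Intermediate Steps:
d(X) = 2*X
P = 12 (P = -6*(-2) = 12)
k(j) = j + 2*j**2 (k(j) = j + j*(2*j) = j + 2*j**2)
l(p, n) = -1/65 (l(p, n) = 1/(-65) = -1/65)
k(P) + sqrt(l(-29, -78) - 10925) = 12*(1 + 2*12) + sqrt(-1/65 - 10925) = 12*(1 + 24) + sqrt(-710126/65) = 12*25 + I*sqrt(46158190)/65 = 300 + I*sqrt(46158190)/65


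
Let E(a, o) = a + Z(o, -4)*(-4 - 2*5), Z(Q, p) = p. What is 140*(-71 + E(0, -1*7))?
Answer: -2100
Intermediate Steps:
E(a, o) = 56 + a (E(a, o) = a - 4*(-4 - 2*5) = a - 4*(-4 - 10) = a - 4*(-14) = a + 56 = 56 + a)
140*(-71 + E(0, -1*7)) = 140*(-71 + (56 + 0)) = 140*(-71 + 56) = 140*(-15) = -2100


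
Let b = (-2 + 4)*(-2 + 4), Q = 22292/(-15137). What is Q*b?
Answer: -89168/15137 ≈ -5.8907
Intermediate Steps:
Q = -22292/15137 (Q = 22292*(-1/15137) = -22292/15137 ≈ -1.4727)
b = 4 (b = 2*2 = 4)
Q*b = -22292/15137*4 = -89168/15137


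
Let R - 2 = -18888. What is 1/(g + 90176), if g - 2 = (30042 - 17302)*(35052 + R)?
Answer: 1/206045018 ≈ 4.8533e-9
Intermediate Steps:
R = -18886 (R = 2 - 18888 = -18886)
g = 205954842 (g = 2 + (30042 - 17302)*(35052 - 18886) = 2 + 12740*16166 = 2 + 205954840 = 205954842)
1/(g + 90176) = 1/(205954842 + 90176) = 1/206045018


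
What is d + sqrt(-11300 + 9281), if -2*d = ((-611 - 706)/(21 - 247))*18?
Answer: -11853/226 + I*sqrt(2019) ≈ -52.447 + 44.933*I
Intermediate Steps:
d = -11853/226 (d = -(-611 - 706)/(21 - 247)*18/2 = -(-1317/(-226))*18/2 = -(-1317*(-1/226))*18/2 = -1317*18/452 = -1/2*11853/113 = -11853/226 ≈ -52.447)
d + sqrt(-11300 + 9281) = -11853/226 + sqrt(-11300 + 9281) = -11853/226 + sqrt(-2019) = -11853/226 + I*sqrt(2019)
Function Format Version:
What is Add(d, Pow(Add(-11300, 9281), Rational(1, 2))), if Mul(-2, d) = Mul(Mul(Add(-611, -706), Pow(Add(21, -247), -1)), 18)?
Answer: Add(Rational(-11853, 226), Mul(I, Pow(2019, Rational(1, 2)))) ≈ Add(-52.447, Mul(44.933, I))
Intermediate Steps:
d = Rational(-11853, 226) (d = Mul(Rational(-1, 2), Mul(Mul(Add(-611, -706), Pow(Add(21, -247), -1)), 18)) = Mul(Rational(-1, 2), Mul(Mul(-1317, Pow(-226, -1)), 18)) = Mul(Rational(-1, 2), Mul(Mul(-1317, Rational(-1, 226)), 18)) = Mul(Rational(-1, 2), Mul(Rational(1317, 226), 18)) = Mul(Rational(-1, 2), Rational(11853, 113)) = Rational(-11853, 226) ≈ -52.447)
Add(d, Pow(Add(-11300, 9281), Rational(1, 2))) = Add(Rational(-11853, 226), Pow(Add(-11300, 9281), Rational(1, 2))) = Add(Rational(-11853, 226), Pow(-2019, Rational(1, 2))) = Add(Rational(-11853, 226), Mul(I, Pow(2019, Rational(1, 2))))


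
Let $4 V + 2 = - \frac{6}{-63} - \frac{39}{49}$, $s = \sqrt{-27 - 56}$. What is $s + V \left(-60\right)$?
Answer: $\frac{1985}{49} + i \sqrt{83} \approx 40.51 + 9.1104 i$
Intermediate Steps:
$s = i \sqrt{83}$ ($s = \sqrt{-83} = i \sqrt{83} \approx 9.1104 i$)
$V = - \frac{397}{588}$ ($V = - \frac{1}{2} + \frac{- \frac{6}{-63} - \frac{39}{49}}{4} = - \frac{1}{2} + \frac{\left(-6\right) \left(- \frac{1}{63}\right) - \frac{39}{49}}{4} = - \frac{1}{2} + \frac{\frac{2}{21} - \frac{39}{49}}{4} = - \frac{1}{2} + \frac{1}{4} \left(- \frac{103}{147}\right) = - \frac{1}{2} - \frac{103}{588} = - \frac{397}{588} \approx -0.67517$)
$s + V \left(-60\right) = i \sqrt{83} - - \frac{1985}{49} = i \sqrt{83} + \frac{1985}{49} = \frac{1985}{49} + i \sqrt{83}$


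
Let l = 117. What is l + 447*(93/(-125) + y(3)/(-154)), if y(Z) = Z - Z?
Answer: -26946/125 ≈ -215.57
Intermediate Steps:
y(Z) = 0
l + 447*(93/(-125) + y(3)/(-154)) = 117 + 447*(93/(-125) + 0/(-154)) = 117 + 447*(93*(-1/125) + 0*(-1/154)) = 117 + 447*(-93/125 + 0) = 117 + 447*(-93/125) = 117 - 41571/125 = -26946/125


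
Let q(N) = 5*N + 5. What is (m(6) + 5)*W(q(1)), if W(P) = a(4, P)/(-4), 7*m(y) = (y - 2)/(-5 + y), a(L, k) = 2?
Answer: -39/14 ≈ -2.7857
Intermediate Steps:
q(N) = 5 + 5*N
m(y) = (-2 + y)/(7*(-5 + y)) (m(y) = ((y - 2)/(-5 + y))/7 = ((-2 + y)/(-5 + y))/7 = (-2 + y)/(7*(-5 + y)))
W(P) = -½ (W(P) = 2/(-4) = 2*(-¼) = -½)
(m(6) + 5)*W(q(1)) = ((-2 + 6)/(7*(-5 + 6)) + 5)*(-½) = ((⅐)*4/1 + 5)*(-½) = ((⅐)*1*4 + 5)*(-½) = (4/7 + 5)*(-½) = (39/7)*(-½) = -39/14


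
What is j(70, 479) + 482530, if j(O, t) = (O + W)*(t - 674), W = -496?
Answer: 565600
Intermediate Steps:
j(O, t) = (-674 + t)*(-496 + O) (j(O, t) = (O - 496)*(t - 674) = (-496 + O)*(-674 + t) = (-674 + t)*(-496 + O))
j(70, 479) + 482530 = (334304 - 674*70 - 496*479 + 70*479) + 482530 = (334304 - 47180 - 237584 + 33530) + 482530 = 83070 + 482530 = 565600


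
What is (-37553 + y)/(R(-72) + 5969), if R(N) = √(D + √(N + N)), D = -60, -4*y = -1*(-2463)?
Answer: -152675/(23876 + 8*√3*√(-5 + I)) ≈ -6.3937 + 0.0083369*I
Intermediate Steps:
y = -2463/4 (y = -(-1)*(-2463)/4 = -¼*2463 = -2463/4 ≈ -615.75)
R(N) = √(-60 + √2*√N) (R(N) = √(-60 + √(N + N)) = √(-60 + √(2*N)) = √(-60 + √2*√N))
(-37553 + y)/(R(-72) + 5969) = (-37553 - 2463/4)/(√(-60 + √2*√(-72)) + 5969) = -152675/(4*(√(-60 + √2*(6*I*√2)) + 5969)) = -152675/(4*(√(-60 + 12*I) + 5969)) = -152675/(4*(5969 + √(-60 + 12*I)))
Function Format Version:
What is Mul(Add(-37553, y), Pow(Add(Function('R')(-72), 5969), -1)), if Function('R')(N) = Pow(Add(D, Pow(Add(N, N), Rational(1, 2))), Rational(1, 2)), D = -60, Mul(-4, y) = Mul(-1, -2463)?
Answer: Mul(-152675, Pow(Add(23876, Mul(8, Pow(3, Rational(1, 2)), Pow(Add(-5, I), Rational(1, 2)))), -1)) ≈ Add(-6.3937, Mul(0.0083369, I))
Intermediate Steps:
y = Rational(-2463, 4) (y = Mul(Rational(-1, 4), Mul(-1, -2463)) = Mul(Rational(-1, 4), 2463) = Rational(-2463, 4) ≈ -615.75)
Function('R')(N) = Pow(Add(-60, Mul(Pow(2, Rational(1, 2)), Pow(N, Rational(1, 2)))), Rational(1, 2)) (Function('R')(N) = Pow(Add(-60, Pow(Add(N, N), Rational(1, 2))), Rational(1, 2)) = Pow(Add(-60, Pow(Mul(2, N), Rational(1, 2))), Rational(1, 2)) = Pow(Add(-60, Mul(Pow(2, Rational(1, 2)), Pow(N, Rational(1, 2)))), Rational(1, 2)))
Mul(Add(-37553, y), Pow(Add(Function('R')(-72), 5969), -1)) = Mul(Add(-37553, Rational(-2463, 4)), Pow(Add(Pow(Add(-60, Mul(Pow(2, Rational(1, 2)), Pow(-72, Rational(1, 2)))), Rational(1, 2)), 5969), -1)) = Mul(Rational(-152675, 4), Pow(Add(Pow(Add(-60, Mul(Pow(2, Rational(1, 2)), Mul(6, I, Pow(2, Rational(1, 2))))), Rational(1, 2)), 5969), -1)) = Mul(Rational(-152675, 4), Pow(Add(Pow(Add(-60, Mul(12, I)), Rational(1, 2)), 5969), -1)) = Mul(Rational(-152675, 4), Pow(Add(5969, Pow(Add(-60, Mul(12, I)), Rational(1, 2))), -1))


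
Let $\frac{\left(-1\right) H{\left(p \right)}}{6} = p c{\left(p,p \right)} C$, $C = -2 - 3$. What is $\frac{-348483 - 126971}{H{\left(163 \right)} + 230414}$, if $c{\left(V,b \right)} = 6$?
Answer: $- \frac{237727}{129877} \approx -1.8304$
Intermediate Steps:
$C = -5$
$H{\left(p \right)} = 180 p$ ($H{\left(p \right)} = - 6 p 6 \left(-5\right) = - 6 \cdot 6 p \left(-5\right) = - 6 \left(- 30 p\right) = 180 p$)
$\frac{-348483 - 126971}{H{\left(163 \right)} + 230414} = \frac{-348483 - 126971}{180 \cdot 163 + 230414} = - \frac{475454}{29340 + 230414} = - \frac{475454}{259754} = \left(-475454\right) \frac{1}{259754} = - \frac{237727}{129877}$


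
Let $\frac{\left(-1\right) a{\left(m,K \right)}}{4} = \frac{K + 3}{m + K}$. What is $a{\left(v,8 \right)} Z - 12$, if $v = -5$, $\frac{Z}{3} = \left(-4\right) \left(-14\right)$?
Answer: $-2476$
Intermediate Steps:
$Z = 168$ ($Z = 3 \left(\left(-4\right) \left(-14\right)\right) = 3 \cdot 56 = 168$)
$a{\left(m,K \right)} = - \frac{4 \left(3 + K\right)}{K + m}$ ($a{\left(m,K \right)} = - 4 \frac{K + 3}{m + K} = - 4 \frac{3 + K}{K + m} = - \frac{4 \left(3 + K\right)}{K + m}$)
$a{\left(v,8 \right)} Z - 12 = \frac{4 \left(-3 - 8\right)}{8 - 5} \cdot 168 - 12 = \frac{4 \left(-3 - 8\right)}{3} \cdot 168 - 12 = 4 \cdot \frac{1}{3} \left(-11\right) 168 - 12 = \left(- \frac{44}{3}\right) 168 - 12 = -2464 - 12 = -2476$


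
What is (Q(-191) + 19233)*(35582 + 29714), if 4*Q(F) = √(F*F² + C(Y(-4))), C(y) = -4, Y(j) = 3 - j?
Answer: 1255837968 + 81620*I*√278715 ≈ 1.2558e+9 + 4.309e+7*I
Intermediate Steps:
Q(F) = √(-4 + F³)/4 (Q(F) = √(F*F² - 4)/4 = √(F³ - 4)/4 = √(-4 + F³)/4)
(Q(-191) + 19233)*(35582 + 29714) = (√(-4 + (-191)³)/4 + 19233)*(35582 + 29714) = (√(-4 - 6967871)/4 + 19233)*65296 = (√(-6967875)/4 + 19233)*65296 = ((5*I*√278715)/4 + 19233)*65296 = (5*I*√278715/4 + 19233)*65296 = (19233 + 5*I*√278715/4)*65296 = 1255837968 + 81620*I*√278715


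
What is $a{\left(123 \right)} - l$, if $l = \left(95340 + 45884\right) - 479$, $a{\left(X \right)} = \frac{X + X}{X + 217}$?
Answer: $- \frac{23926527}{170} \approx -1.4074 \cdot 10^{5}$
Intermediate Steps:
$a{\left(X \right)} = \frac{2 X}{217 + X}$
$l = 140745$ ($l = 141224 - 479 = 140745$)
$a{\left(123 \right)} - l = 2 \cdot 123 \frac{1}{217 + 123} - 140745 = 2 \cdot 123 \cdot \frac{1}{340} - 140745 = \frac{123}{170} - 140745 = - \frac{23926527}{170}$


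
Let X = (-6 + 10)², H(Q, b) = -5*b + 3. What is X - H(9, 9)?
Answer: 58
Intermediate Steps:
H(Q, b) = 3 - 5*b
X = 16 (X = 4² = 16)
X - H(9, 9) = 16 - (3 - 5*9) = 16 - (3 - 45) = 16 - 1*(-42) = 16 + 42 = 58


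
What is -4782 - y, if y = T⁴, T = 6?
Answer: -6078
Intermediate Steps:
y = 1296 (y = 6⁴ = 1296)
-4782 - y = -4782 - 1*1296 = -4782 - 1296 = -6078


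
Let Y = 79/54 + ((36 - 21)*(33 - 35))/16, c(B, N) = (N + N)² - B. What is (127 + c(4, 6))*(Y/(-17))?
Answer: 7921/1224 ≈ 6.4714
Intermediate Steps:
c(B, N) = -B + 4*N² (c(B, N) = (2*N)² - B = 4*N² - B = -B + 4*N²)
Y = -89/216 (Y = 79*(1/54) + (15*(-2))*(1/16) = 79/54 - 30*1/16 = 79/54 - 15/8 = -89/216 ≈ -0.41204)
(127 + c(4, 6))*(Y/(-17)) = (127 + (-1*4 + 4*6²))*(-89/216/(-17)) = (127 + (-4 + 4*36))*(-89/216*(-1/17)) = (127 + (-4 + 144))*(89/3672) = (127 + 140)*(89/3672) = 267*(89/3672) = 7921/1224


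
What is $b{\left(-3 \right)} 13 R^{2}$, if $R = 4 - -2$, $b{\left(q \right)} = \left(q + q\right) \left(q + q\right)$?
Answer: $16848$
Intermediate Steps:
$b{\left(q \right)} = 4 q^{2}$ ($b{\left(q \right)} = 2 q 2 q = 4 q^{2}$)
$R = 6$ ($R = 4 + 2 = 6$)
$b{\left(-3 \right)} 13 R^{2} = 4 \left(-3\right)^{2} \cdot 13 \cdot 6^{2} = 4 \cdot 9 \cdot 13 \cdot 36 = 36 \cdot 13 \cdot 36 = 468 \cdot 36 = 16848$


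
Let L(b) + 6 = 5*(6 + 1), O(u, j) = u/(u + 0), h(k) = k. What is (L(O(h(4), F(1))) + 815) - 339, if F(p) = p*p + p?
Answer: 505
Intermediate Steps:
F(p) = p + p² (F(p) = p² + p = p + p²)
O(u, j) = 1 (O(u, j) = u/u = 1)
L(b) = 29 (L(b) = -6 + 5*(6 + 1) = -6 + 5*7 = -6 + 35 = 29)
(L(O(h(4), F(1))) + 815) - 339 = (29 + 815) - 339 = 844 - 339 = 505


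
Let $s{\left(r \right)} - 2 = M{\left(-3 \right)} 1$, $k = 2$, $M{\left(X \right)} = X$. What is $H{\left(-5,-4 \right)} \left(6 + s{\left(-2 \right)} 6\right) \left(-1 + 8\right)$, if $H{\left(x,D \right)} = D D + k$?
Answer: $0$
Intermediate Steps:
$s{\left(r \right)} = -1$ ($s{\left(r \right)} = 2 - 3 = -1$)
$H{\left(x,D \right)} = 2 + D^{2}$ ($H{\left(x,D \right)} = D D + 2 = D^{2} + 2 = 2 + D^{2}$)
$H{\left(-5,-4 \right)} \left(6 + s{\left(-2 \right)} 6\right) \left(-1 + 8\right) = \left(2 + \left(-4\right)^{2}\right) \left(6 - 6\right) \left(-1 + 8\right) = \left(2 + 16\right) \left(6 - 6\right) 7 = 18 \cdot 0 \cdot 7 = 0 \cdot 7 = 0$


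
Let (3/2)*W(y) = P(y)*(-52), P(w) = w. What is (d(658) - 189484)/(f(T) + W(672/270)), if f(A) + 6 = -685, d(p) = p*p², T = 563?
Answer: -38434611780/104933 ≈ -3.6628e+5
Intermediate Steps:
d(p) = p³
f(A) = -691 (f(A) = -6 - 685 = -691)
W(y) = -104*y/3 (W(y) = 2*(y*(-52))/3 = 2*(-52*y)/3 = -104*y/3)
(d(658) - 189484)/(f(T) + W(672/270)) = (658³ - 189484)/(-691 - 23296/270) = (284890312 - 189484)/(-691 - 23296/270) = 284700828/(-691 - 104/3*112/45) = 284700828/(-691 - 11648/135) = 284700828/(-104933/135) = 284700828*(-135/104933) = -38434611780/104933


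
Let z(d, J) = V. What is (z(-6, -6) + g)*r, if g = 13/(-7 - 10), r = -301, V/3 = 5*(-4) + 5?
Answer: 234178/17 ≈ 13775.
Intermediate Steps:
V = -45 (V = 3*(5*(-4) + 5) = 3*(-20 + 5) = 3*(-15) = -45)
z(d, J) = -45
g = -13/17 (g = 13/(-17) = 13*(-1/17) = -13/17 ≈ -0.76471)
(z(-6, -6) + g)*r = (-45 - 13/17)*(-301) = -778/17*(-301) = 234178/17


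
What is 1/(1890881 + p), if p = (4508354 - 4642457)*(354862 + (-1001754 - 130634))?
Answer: 1/104270460059 ≈ 9.5904e-12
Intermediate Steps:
p = 104268569178 (p = -134103*(354862 - 1132388) = -134103*(-777526) = 104268569178)
1/(1890881 + p) = 1/(1890881 + 104268569178) = 1/104270460059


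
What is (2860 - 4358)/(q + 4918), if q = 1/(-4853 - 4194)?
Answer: -13552406/44493145 ≈ -0.30460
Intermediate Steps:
q = -1/9047 (q = 1/(-9047) = -1/9047 ≈ -0.00011053)
(2860 - 4358)/(q + 4918) = (2860 - 4358)/(-1/9047 + 4918) = -1498/44493145/9047 = -1498*9047/44493145 = -13552406/44493145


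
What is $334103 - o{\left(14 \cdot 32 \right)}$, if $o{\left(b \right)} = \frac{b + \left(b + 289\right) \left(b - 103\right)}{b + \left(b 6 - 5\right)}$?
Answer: $\frac{1045821780}{3131} \approx 3.3402 \cdot 10^{5}$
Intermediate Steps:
$o{\left(b \right)} = \frac{b + \left(-103 + b\right) \left(289 + b\right)}{-5 + 7 b}$ ($o{\left(b \right)} = \frac{b + \left(289 + b\right) \left(-103 + b\right)}{b + \left(6 b - 5\right)} = \frac{b + \left(-103 + b\right) \left(289 + b\right)}{b + \left(-5 + 6 b\right)} = \frac{b + \left(-103 + b\right) \left(289 + b\right)}{-5 + 7 b}$)
$334103 - o{\left(14 \cdot 32 \right)} = 334103 - \frac{-29767 + \left(14 \cdot 32\right)^{2} + 187 \cdot 14 \cdot 32}{-5 + 7 \cdot 14 \cdot 32} = 334103 - \frac{-29767 + 448^{2} + 187 \cdot 448}{-5 + 7 \cdot 448} = 334103 - \frac{-29767 + 200704 + 83776}{-5 + 3136} = 334103 - \frac{1}{3131} \cdot 254713 = 334103 - \frac{254713}{3131} = \frac{1045821780}{3131}$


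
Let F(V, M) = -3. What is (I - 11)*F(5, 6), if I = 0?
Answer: 33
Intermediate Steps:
(I - 11)*F(5, 6) = (0 - 11)*(-3) = -11*(-3) = 33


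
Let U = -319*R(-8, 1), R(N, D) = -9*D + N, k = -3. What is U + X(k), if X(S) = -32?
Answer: 5391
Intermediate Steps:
R(N, D) = N - 9*D
U = 5423 (U = -319*(-8 - 9*1) = -319*(-8 - 9) = -319*(-17) = 5423)
U + X(k) = 5423 - 32 = 5391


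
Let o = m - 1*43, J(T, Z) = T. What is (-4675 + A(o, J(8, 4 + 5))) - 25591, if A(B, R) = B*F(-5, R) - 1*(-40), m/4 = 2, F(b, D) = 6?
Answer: -30436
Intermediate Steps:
m = 8 (m = 4*2 = 8)
o = -35 (o = 8 - 1*43 = 8 - 43 = -35)
A(B, R) = 40 + 6*B (A(B, R) = B*6 - 1*(-40) = 6*B + 40 = 40 + 6*B)
(-4675 + A(o, J(8, 4 + 5))) - 25591 = (-4675 + (40 + 6*(-35))) - 25591 = (-4675 + (40 - 210)) - 25591 = (-4675 - 170) - 25591 = -4845 - 25591 = -30436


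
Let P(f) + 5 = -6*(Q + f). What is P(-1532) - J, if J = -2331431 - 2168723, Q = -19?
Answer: 4509455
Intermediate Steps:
J = -4500154
P(f) = 109 - 6*f (P(f) = -5 - 6*(-19 + f) = -5 + (114 - 6*f) = 109 - 6*f)
P(-1532) - J = (109 - 6*(-1532)) - 1*(-4500154) = (109 + 9192) + 4500154 = 9301 + 4500154 = 4509455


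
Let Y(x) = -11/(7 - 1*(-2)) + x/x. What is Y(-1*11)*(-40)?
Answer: 80/9 ≈ 8.8889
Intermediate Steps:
Y(x) = -2/9 (Y(x) = -11/(7 + 2) + 1 = -11/9 + 1 = -2/9)
Y(-1*11)*(-40) = -2/9*(-40) = 80/9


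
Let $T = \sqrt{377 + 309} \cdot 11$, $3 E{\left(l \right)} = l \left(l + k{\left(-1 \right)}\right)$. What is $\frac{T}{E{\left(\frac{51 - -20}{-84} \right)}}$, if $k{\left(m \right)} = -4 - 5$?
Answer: $\frac{1629936 \sqrt{14}}{58717} \approx 103.87$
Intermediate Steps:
$k{\left(m \right)} = -9$
$E{\left(l \right)} = \frac{l \left(-9 + l\right)}{3}$ ($E{\left(l \right)} = \frac{l \left(l - 9\right)}{3} = \frac{l \left(-9 + l\right)}{3}$)
$T = 77 \sqrt{14}$ ($T = \sqrt{686} \cdot 11 = 7 \sqrt{14} \cdot 11 = 77 \sqrt{14} \approx 288.11$)
$\frac{T}{E{\left(\frac{51 - -20}{-84} \right)}} = \frac{77 \sqrt{14}}{\frac{1}{3} \frac{51 - -20}{-84} \left(-9 + \frac{51 - -20}{-84}\right)} = \frac{77 \sqrt{14}}{\frac{1}{3} \left(51 + 20\right) \left(- \frac{1}{84}\right) \left(-9 + \left(51 + 20\right) \left(- \frac{1}{84}\right)\right)} = \frac{77 \sqrt{14}}{\frac{1}{3} \cdot 71 \left(- \frac{1}{84}\right) \left(-9 + 71 \left(- \frac{1}{84}\right)\right)} = \frac{77 \sqrt{14}}{\frac{1}{3} \left(- \frac{71}{84}\right) \left(-9 - \frac{71}{84}\right)} = \frac{77 \sqrt{14}}{\frac{1}{3} \left(- \frac{71}{84}\right) \left(- \frac{827}{84}\right)} = \frac{77 \sqrt{14}}{\frac{58717}{21168}} = 77 \sqrt{14} \cdot \frac{21168}{58717} = \frac{1629936 \sqrt{14}}{58717}$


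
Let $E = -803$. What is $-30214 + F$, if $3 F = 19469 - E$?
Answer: $- \frac{70370}{3} \approx -23457.0$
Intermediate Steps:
$F = \frac{20272}{3}$ ($F = \frac{19469 - -803}{3} = \frac{19469 + 803}{3} = \frac{1}{3} \cdot 20272 = \frac{20272}{3} \approx 6757.3$)
$-30214 + F = -30214 + \frac{20272}{3} = - \frac{70370}{3}$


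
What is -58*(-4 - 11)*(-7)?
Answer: -6090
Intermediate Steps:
-58*(-4 - 11)*(-7) = -(-870)*(-7) = -58*105 = -6090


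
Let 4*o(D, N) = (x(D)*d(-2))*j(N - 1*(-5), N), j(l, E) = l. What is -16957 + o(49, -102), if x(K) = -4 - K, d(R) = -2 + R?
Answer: -22098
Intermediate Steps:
o(D, N) = (5 + N)*(16 + 4*D)/4 (o(D, N) = (((-4 - D)*(-2 - 2))*(N - 1*(-5)))/4 = (((-4 - D)*(-4))*(N + 5))/4 = ((16 + 4*D)*(5 + N))/4 = ((5 + N)*(16 + 4*D))/4 = (5 + N)*(16 + 4*D)/4)
-16957 + o(49, -102) = -16957 + (4 + 49)*(5 - 102) = -16957 + 53*(-97) = -16957 - 5141 = -22098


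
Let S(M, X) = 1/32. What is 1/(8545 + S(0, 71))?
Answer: 32/273441 ≈ 0.00011703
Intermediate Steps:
S(M, X) = 1/32
1/(8545 + S(0, 71)) = 1/(8545 + 1/32) = 1/(273441/32) = 32/273441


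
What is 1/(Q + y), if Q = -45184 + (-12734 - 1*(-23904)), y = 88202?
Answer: 1/54188 ≈ 1.8454e-5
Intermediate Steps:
Q = -34014 (Q = -45184 + (-12734 + 23904) = -45184 + 11170 = -34014)
1/(Q + y) = 1/(-34014 + 88202) = 1/54188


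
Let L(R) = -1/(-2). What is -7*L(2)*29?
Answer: -203/2 ≈ -101.50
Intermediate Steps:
L(R) = 1/2 (L(R) = -1*(-1/2) = 1/2)
-7*L(2)*29 = -7*1/2*29 = -7/2*29 = -203/2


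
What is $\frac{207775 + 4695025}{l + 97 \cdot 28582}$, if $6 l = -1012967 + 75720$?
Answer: $\frac{1730400}{923381} \approx 1.874$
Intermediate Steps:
$l = - \frac{937247}{6}$ ($l = \frac{-1012967 + 75720}{6} = \frac{1}{6} \left(-937247\right) = - \frac{937247}{6} \approx -1.5621 \cdot 10^{5}$)
$\frac{207775 + 4695025}{l + 97 \cdot 28582} = \frac{207775 + 4695025}{- \frac{937247}{6} + 97 \cdot 28582} = \frac{4902800}{- \frac{937247}{6} + 2772454} = \frac{4902800}{\frac{15697477}{6}} = 4902800 \cdot \frac{6}{15697477} = \frac{1730400}{923381}$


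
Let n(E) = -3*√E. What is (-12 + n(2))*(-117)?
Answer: 1404 + 351*√2 ≈ 1900.4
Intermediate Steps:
(-12 + n(2))*(-117) = (-12 - 3*√2)*(-117) = 1404 + 351*√2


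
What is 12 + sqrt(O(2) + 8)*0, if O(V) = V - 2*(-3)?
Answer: 12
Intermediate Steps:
O(V) = 6 + V (O(V) = V + 6 = 6 + V)
12 + sqrt(O(2) + 8)*0 = 12 + sqrt((6 + 2) + 8)*0 = 12 + sqrt(8 + 8)*0 = 12 + sqrt(16)*0 = 12 + 4*0 = 12 + 0 = 12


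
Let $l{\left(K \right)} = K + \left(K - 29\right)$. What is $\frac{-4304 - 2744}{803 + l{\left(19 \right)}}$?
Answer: $- \frac{1762}{203} \approx -8.6798$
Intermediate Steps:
$l{\left(K \right)} = -29 + 2 K$ ($l{\left(K \right)} = K + \left(K - 29\right) = K + \left(-29 + K\right) = -29 + 2 K$)
$\frac{-4304 - 2744}{803 + l{\left(19 \right)}} = \frac{-4304 - 2744}{803 + \left(-29 + 2 \cdot 19\right)} = - \frac{7048}{803 + \left(-29 + 38\right)} = - \frac{7048}{803 + 9} = - \frac{7048}{812} = \left(-7048\right) \frac{1}{812} = - \frac{1762}{203}$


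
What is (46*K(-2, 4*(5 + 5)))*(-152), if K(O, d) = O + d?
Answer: -265696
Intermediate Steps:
(46*K(-2, 4*(5 + 5)))*(-152) = (46*(-2 + 4*(5 + 5)))*(-152) = (46*(-2 + 4*10))*(-152) = (46*(-2 + 40))*(-152) = (46*38)*(-152) = 1748*(-152) = -265696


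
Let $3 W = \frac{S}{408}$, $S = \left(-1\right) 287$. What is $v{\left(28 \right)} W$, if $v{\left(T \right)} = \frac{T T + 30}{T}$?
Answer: $- \frac{16687}{2448} \approx -6.8166$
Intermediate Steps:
$S = -287$
$v{\left(T \right)} = \frac{30 + T^{2}}{T}$ ($v{\left(T \right)} = \frac{T^{2} + 30}{T} = \frac{30 + T^{2}}{T}$)
$W = - \frac{287}{1224}$ ($W = \frac{\left(-287\right) \frac{1}{408}}{3} = \frac{1}{3} \left(- \frac{287}{408}\right) = - \frac{287}{1224} \approx -0.23448$)
$v{\left(28 \right)} W = \left(28 + \frac{30}{28}\right) \left(- \frac{287}{1224}\right) = \left(28 + 30 \cdot \frac{1}{28}\right) \left(- \frac{287}{1224}\right) = \left(28 + \frac{15}{14}\right) \left(- \frac{287}{1224}\right) = \frac{407}{14} \left(- \frac{287}{1224}\right) = - \frac{16687}{2448}$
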